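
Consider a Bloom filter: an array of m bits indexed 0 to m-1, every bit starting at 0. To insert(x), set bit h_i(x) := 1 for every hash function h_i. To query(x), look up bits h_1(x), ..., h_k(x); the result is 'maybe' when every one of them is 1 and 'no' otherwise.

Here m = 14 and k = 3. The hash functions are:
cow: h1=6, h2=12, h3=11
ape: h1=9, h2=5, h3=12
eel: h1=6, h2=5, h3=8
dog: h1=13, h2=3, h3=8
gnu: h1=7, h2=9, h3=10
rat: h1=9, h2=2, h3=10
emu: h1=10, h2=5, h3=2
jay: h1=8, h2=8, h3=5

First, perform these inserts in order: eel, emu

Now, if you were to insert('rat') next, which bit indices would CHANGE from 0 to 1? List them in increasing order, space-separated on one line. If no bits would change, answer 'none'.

Answer: 9

Derivation:
Start: bits=00000000000000
After insert 'eel': sets bits 5 6 8 -> bits=00000110100000
After insert 'emu': sets bits 2 5 10 -> bits=00100110101000
insert 'rat' would touch bits 2 9 10; currently bit2=1, bit9=0, bit10=1
Bits that are 0 among those (would change 0->1): 9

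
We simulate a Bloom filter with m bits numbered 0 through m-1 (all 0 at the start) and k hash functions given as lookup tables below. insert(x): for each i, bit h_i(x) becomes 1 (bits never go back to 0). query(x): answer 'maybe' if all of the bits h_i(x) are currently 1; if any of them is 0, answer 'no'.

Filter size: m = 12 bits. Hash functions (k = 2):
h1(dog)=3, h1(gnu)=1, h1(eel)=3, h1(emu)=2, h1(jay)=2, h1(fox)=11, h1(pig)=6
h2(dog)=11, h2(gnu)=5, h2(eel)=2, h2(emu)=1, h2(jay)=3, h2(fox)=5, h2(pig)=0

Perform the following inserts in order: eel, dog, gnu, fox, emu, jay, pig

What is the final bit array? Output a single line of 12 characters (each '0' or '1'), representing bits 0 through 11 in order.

Start: bits=000000000000
After insert 'eel': sets bits 2 3 -> bits=001100000000
After insert 'dog': sets bits 3 11 -> bits=001100000001
After insert 'gnu': sets bits 1 5 -> bits=011101000001
After insert 'fox': sets bits 5 11 -> bits=011101000001
After insert 'emu': sets bits 1 2 -> bits=011101000001
After insert 'jay': sets bits 2 3 -> bits=011101000001
After insert 'pig': sets bits 0 6 -> bits=111101100001

Answer: 111101100001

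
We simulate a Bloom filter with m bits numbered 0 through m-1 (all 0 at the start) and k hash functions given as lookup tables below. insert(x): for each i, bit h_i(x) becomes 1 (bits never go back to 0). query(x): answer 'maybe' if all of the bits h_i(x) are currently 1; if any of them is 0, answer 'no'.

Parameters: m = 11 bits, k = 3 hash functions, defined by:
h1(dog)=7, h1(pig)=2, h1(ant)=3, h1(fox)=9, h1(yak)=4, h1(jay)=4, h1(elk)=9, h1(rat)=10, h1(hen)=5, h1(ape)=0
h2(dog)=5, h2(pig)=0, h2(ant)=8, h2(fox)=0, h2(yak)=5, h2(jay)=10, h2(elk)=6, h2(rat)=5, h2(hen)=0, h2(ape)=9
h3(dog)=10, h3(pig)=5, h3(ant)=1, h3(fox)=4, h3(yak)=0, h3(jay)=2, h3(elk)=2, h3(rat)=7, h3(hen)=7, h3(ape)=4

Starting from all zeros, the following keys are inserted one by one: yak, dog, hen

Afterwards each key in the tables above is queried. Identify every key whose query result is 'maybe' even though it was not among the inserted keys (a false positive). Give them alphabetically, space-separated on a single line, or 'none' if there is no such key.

Start: bits=00000000000
After insert 'yak': sets bits 0 4 5 -> bits=10001100000
After insert 'dog': sets bits 5 7 10 -> bits=10001101001
After insert 'hen': sets bits 0 5 7 -> bits=10001101001
Not inserted: ant ape elk fox jay pig rat — query each against bits=10001101001:
query ant: checks bit1=0, bit3=0, bit8=0 (has a 0) -> no => not a false positive
query ape: checks bit0=1, bit4=1, bit9=0 (has a 0) -> no => not a false positive
query elk: checks bit2=0, bit6=0, bit9=0 (has a 0) -> no => not a false positive
query fox: checks bit0=1, bit4=1, bit9=0 (has a 0) -> no => not a false positive
query jay: checks bit2=0, bit4=1, bit10=1 (has a 0) -> no => not a false positive
query pig: checks bit0=1, bit2=0, bit5=1 (has a 0) -> no => not a false positive
query rat: checks bit5=1, bit7=1, bit10=1 (all 1) -> maybe => FALSE POSITIVE
False positives (alphabetical): rat

Answer: rat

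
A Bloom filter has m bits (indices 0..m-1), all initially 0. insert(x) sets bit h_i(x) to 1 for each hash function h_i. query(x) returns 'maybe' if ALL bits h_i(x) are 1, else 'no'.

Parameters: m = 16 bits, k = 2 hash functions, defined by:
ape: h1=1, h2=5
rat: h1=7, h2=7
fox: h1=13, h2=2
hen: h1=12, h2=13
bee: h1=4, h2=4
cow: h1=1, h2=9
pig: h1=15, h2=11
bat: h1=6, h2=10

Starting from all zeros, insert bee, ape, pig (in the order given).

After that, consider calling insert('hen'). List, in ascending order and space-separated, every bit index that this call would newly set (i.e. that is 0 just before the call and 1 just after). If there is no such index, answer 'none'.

Answer: 12 13

Derivation:
Start: bits=0000000000000000
After insert 'bee': sets bits 4 -> bits=0000100000000000
After insert 'ape': sets bits 1 5 -> bits=0100110000000000
After insert 'pig': sets bits 11 15 -> bits=0100110000010001
insert 'hen' would touch bits 12 13; currently bit12=0, bit13=0
Bits that are 0 among those (would change 0->1): 12 13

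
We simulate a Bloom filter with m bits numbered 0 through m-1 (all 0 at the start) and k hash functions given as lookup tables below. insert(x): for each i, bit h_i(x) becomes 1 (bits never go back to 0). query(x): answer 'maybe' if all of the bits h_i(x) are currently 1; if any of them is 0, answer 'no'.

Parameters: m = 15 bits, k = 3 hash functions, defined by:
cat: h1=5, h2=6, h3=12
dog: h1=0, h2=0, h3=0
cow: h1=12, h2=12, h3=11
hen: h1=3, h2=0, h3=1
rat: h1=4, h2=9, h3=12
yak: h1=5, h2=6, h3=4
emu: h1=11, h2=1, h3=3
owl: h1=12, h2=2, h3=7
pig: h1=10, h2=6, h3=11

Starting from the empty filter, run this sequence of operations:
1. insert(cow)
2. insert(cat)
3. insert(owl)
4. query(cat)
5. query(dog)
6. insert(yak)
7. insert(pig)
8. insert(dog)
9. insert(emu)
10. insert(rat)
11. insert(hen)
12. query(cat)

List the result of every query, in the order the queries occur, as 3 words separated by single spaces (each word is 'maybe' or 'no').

Start: bits=000000000000000
Op 1: insert cow -> sets bits 11 12 -> bits=000000000001100
Op 2: insert cat -> sets bits 5 6 12 -> bits=000001100001100
Op 3: insert owl -> sets bits 2 7 12 -> bits=001001110001100
Op 4: query cat -> checks bit5=1, bit6=1, bit12=1 (all 1) -> maybe
Op 5: query dog -> checks bit0=0 (has a 0) -> no
Op 6: insert yak -> sets bits 4 5 6 -> bits=001011110001100
Op 7: insert pig -> sets bits 6 10 11 -> bits=001011110011100
Op 8: insert dog -> sets bits 0 -> bits=101011110011100
Op 9: insert emu -> sets bits 1 3 11 -> bits=111111110011100
Op 10: insert rat -> sets bits 4 9 12 -> bits=111111110111100
Op 11: insert hen -> sets bits 0 1 3 -> bits=111111110111100
Op 12: query cat -> checks bit5=1, bit6=1, bit12=1 (all 1) -> maybe
Query results in order: maybe no maybe

Answer: maybe no maybe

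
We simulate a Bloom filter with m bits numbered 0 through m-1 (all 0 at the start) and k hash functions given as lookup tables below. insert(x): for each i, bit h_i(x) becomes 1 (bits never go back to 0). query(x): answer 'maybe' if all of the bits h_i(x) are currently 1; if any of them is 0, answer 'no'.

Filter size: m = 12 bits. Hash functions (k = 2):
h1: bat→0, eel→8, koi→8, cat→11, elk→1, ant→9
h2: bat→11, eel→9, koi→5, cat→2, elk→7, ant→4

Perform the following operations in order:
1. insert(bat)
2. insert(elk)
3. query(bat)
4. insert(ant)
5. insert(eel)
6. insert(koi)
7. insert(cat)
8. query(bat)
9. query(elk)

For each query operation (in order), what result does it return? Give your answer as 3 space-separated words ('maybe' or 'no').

Start: bits=000000000000
Op 1: insert bat -> sets bits 0 11 -> bits=100000000001
Op 2: insert elk -> sets bits 1 7 -> bits=110000010001
Op 3: query bat -> checks bit0=1, bit11=1 (all 1) -> maybe
Op 4: insert ant -> sets bits 4 9 -> bits=110010010101
Op 5: insert eel -> sets bits 8 9 -> bits=110010011101
Op 6: insert koi -> sets bits 5 8 -> bits=110011011101
Op 7: insert cat -> sets bits 2 11 -> bits=111011011101
Op 8: query bat -> checks bit0=1, bit11=1 (all 1) -> maybe
Op 9: query elk -> checks bit1=1, bit7=1 (all 1) -> maybe
Query results in order: maybe maybe maybe

Answer: maybe maybe maybe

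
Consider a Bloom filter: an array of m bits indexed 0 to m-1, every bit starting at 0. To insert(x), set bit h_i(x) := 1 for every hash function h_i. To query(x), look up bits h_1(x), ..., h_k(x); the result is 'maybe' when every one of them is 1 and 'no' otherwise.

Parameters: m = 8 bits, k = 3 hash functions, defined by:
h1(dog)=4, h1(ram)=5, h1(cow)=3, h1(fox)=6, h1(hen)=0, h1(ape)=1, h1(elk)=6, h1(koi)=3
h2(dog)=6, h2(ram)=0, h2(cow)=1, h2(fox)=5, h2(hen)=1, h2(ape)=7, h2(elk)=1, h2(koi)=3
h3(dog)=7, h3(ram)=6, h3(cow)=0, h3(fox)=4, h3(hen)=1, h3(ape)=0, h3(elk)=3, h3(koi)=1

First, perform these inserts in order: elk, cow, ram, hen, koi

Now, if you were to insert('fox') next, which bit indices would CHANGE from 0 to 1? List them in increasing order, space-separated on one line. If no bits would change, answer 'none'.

Answer: 4

Derivation:
Start: bits=00000000
After insert 'elk': sets bits 1 3 6 -> bits=01010010
After insert 'cow': sets bits 0 1 3 -> bits=11010010
After insert 'ram': sets bits 0 5 6 -> bits=11010110
After insert 'hen': sets bits 0 1 -> bits=11010110
After insert 'koi': sets bits 1 3 -> bits=11010110
insert 'fox' would touch bits 4 5 6; currently bit4=0, bit5=1, bit6=1
Bits that are 0 among those (would change 0->1): 4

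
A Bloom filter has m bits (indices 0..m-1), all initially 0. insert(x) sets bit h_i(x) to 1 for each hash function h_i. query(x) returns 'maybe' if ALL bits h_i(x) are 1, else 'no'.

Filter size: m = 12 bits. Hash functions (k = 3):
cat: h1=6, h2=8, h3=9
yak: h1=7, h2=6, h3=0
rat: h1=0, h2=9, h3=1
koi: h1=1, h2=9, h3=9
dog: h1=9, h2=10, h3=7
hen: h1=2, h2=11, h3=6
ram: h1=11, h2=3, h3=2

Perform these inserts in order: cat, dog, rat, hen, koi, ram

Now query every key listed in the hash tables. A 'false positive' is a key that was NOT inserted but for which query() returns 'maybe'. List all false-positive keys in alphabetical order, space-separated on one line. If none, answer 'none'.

Start: bits=000000000000
After insert 'cat': sets bits 6 8 9 -> bits=000000101100
After insert 'dog': sets bits 7 9 10 -> bits=000000111110
After insert 'rat': sets bits 0 1 9 -> bits=110000111110
After insert 'hen': sets bits 2 6 11 -> bits=111000111111
After insert 'koi': sets bits 1 9 -> bits=111000111111
After insert 'ram': sets bits 2 3 11 -> bits=111100111111
Not inserted: yak — query each against bits=111100111111:
query yak: checks bit0=1, bit6=1, bit7=1 (all 1) -> maybe => FALSE POSITIVE
False positives (alphabetical): yak

Answer: yak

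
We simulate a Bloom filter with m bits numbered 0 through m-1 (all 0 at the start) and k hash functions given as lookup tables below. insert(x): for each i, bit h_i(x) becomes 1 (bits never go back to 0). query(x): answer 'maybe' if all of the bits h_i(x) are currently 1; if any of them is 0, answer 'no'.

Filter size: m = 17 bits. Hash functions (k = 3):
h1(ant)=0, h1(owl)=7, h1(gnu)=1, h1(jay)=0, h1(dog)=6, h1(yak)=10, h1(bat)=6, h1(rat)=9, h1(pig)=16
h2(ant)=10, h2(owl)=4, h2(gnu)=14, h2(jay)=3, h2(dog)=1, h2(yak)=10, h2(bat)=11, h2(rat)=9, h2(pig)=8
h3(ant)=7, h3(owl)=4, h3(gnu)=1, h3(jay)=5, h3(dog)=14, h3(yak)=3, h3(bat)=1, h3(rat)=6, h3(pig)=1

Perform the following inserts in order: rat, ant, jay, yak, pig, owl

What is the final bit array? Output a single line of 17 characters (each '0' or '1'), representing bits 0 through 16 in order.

Start: bits=00000000000000000
After insert 'rat': sets bits 6 9 -> bits=00000010010000000
After insert 'ant': sets bits 0 7 10 -> bits=10000011011000000
After insert 'jay': sets bits 0 3 5 -> bits=10010111011000000
After insert 'yak': sets bits 3 10 -> bits=10010111011000000
After insert 'pig': sets bits 1 8 16 -> bits=11010111111000001
After insert 'owl': sets bits 4 7 -> bits=11011111111000001

Answer: 11011111111000001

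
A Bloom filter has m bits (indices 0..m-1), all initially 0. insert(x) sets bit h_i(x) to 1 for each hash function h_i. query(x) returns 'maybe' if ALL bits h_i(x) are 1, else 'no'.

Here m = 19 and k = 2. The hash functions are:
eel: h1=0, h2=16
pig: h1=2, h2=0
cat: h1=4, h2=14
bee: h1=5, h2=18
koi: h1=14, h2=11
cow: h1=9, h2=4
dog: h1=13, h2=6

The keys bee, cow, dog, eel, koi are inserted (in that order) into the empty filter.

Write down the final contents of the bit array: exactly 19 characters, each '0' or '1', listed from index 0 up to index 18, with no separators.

Answer: 1000111001010110101

Derivation:
Start: bits=0000000000000000000
After insert 'bee': sets bits 5 18 -> bits=0000010000000000001
After insert 'cow': sets bits 4 9 -> bits=0000110001000000001
After insert 'dog': sets bits 6 13 -> bits=0000111001000100001
After insert 'eel': sets bits 0 16 -> bits=1000111001000100101
After insert 'koi': sets bits 11 14 -> bits=1000111001010110101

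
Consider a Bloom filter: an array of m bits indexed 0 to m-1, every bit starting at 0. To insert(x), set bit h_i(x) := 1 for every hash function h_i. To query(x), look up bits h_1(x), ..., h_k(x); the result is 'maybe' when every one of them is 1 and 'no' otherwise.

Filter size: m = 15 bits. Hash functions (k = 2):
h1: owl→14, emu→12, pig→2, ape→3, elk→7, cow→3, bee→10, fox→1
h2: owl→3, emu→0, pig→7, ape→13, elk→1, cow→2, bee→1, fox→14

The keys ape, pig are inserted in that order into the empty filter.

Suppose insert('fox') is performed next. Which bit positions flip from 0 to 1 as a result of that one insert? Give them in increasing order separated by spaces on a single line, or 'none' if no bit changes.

Start: bits=000000000000000
After insert 'ape': sets bits 3 13 -> bits=000100000000010
After insert 'pig': sets bits 2 7 -> bits=001100010000010
insert 'fox' would touch bits 1 14; currently bit1=0, bit14=0
Bits that are 0 among those (would change 0->1): 1 14

Answer: 1 14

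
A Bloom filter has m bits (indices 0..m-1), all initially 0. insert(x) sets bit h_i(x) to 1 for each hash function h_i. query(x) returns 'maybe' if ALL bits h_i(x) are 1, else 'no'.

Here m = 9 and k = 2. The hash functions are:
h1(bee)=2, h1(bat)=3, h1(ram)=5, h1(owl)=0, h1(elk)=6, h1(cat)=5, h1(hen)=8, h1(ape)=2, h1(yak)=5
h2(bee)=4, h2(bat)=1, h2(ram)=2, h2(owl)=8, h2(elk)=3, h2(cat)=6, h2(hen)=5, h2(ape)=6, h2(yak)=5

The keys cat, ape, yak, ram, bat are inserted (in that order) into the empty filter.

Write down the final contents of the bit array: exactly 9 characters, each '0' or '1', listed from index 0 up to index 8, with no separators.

Start: bits=000000000
After insert 'cat': sets bits 5 6 -> bits=000001100
After insert 'ape': sets bits 2 6 -> bits=001001100
After insert 'yak': sets bits 5 -> bits=001001100
After insert 'ram': sets bits 2 5 -> bits=001001100
After insert 'bat': sets bits 1 3 -> bits=011101100

Answer: 011101100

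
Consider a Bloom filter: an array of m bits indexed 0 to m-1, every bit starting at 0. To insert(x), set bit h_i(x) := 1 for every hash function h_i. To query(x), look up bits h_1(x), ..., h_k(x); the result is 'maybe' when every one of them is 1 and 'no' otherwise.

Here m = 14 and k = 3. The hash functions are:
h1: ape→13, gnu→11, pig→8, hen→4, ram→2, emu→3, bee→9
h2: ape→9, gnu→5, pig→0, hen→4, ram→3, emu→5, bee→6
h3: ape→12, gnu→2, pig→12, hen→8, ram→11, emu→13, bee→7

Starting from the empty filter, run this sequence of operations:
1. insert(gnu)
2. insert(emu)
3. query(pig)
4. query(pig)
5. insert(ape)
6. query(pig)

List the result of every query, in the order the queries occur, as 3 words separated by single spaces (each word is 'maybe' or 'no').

Start: bits=00000000000000
Op 1: insert gnu -> sets bits 2 5 11 -> bits=00100100000100
Op 2: insert emu -> sets bits 3 5 13 -> bits=00110100000101
Op 3: query pig -> checks bit0=0, bit8=0, bit12=0 (has a 0) -> no
Op 4: query pig -> checks bit0=0, bit8=0, bit12=0 (has a 0) -> no
Op 5: insert ape -> sets bits 9 12 13 -> bits=00110100010111
Op 6: query pig -> checks bit0=0, bit8=0, bit12=1 (has a 0) -> no
Query results in order: no no no

Answer: no no no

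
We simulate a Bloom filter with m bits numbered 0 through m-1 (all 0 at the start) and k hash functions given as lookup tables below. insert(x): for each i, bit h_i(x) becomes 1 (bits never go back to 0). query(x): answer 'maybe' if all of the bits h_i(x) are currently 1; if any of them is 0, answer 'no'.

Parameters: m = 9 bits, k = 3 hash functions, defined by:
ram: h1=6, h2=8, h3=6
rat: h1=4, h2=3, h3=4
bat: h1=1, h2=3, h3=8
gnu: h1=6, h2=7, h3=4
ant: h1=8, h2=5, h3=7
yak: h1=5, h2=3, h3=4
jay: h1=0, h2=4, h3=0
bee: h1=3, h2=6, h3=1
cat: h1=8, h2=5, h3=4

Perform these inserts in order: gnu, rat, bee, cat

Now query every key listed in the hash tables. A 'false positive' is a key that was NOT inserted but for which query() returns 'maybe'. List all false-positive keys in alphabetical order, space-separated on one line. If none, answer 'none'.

Start: bits=000000000
After insert 'gnu': sets bits 4 6 7 -> bits=000010110
After insert 'rat': sets bits 3 4 -> bits=000110110
After insert 'bee': sets bits 1 3 6 -> bits=010110110
After insert 'cat': sets bits 4 5 8 -> bits=010111111
Not inserted: ant bat jay ram yak — query each against bits=010111111:
query ant: checks bit5=1, bit7=1, bit8=1 (all 1) -> maybe => FALSE POSITIVE
query bat: checks bit1=1, bit3=1, bit8=1 (all 1) -> maybe => FALSE POSITIVE
query jay: checks bit0=0, bit4=1 (has a 0) -> no => not a false positive
query ram: checks bit6=1, bit8=1 (all 1) -> maybe => FALSE POSITIVE
query yak: checks bit3=1, bit4=1, bit5=1 (all 1) -> maybe => FALSE POSITIVE
False positives (alphabetical): ant bat ram yak

Answer: ant bat ram yak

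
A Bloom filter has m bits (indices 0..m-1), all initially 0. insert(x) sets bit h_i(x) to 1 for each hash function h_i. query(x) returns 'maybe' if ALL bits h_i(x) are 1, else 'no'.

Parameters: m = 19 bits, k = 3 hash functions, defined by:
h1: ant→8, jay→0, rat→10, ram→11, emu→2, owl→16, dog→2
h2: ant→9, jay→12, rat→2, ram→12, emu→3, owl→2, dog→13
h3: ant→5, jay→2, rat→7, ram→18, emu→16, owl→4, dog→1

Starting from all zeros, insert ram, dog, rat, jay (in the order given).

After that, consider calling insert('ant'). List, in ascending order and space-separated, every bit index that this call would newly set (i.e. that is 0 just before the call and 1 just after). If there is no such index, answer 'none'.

Start: bits=0000000000000000000
After insert 'ram': sets bits 11 12 18 -> bits=0000000000011000001
After insert 'dog': sets bits 1 2 13 -> bits=0110000000011100001
After insert 'rat': sets bits 2 7 10 -> bits=0110000100111100001
After insert 'jay': sets bits 0 2 12 -> bits=1110000100111100001
insert 'ant' would touch bits 5 8 9; currently bit5=0, bit8=0, bit9=0
Bits that are 0 among those (would change 0->1): 5 8 9

Answer: 5 8 9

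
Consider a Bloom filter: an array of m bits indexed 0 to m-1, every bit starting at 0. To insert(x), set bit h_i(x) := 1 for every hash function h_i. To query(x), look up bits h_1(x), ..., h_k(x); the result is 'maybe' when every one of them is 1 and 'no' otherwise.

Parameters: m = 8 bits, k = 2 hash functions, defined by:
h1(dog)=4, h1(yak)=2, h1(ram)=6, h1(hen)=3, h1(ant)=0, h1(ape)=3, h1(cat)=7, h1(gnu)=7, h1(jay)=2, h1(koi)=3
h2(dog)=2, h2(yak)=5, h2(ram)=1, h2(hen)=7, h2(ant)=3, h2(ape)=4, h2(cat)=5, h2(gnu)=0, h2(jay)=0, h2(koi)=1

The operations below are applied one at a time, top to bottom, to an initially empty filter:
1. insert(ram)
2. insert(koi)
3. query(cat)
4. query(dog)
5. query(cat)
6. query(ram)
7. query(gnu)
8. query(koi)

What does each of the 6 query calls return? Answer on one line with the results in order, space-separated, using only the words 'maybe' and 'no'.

Start: bits=00000000
Op 1: insert ram -> sets bits 1 6 -> bits=01000010
Op 2: insert koi -> sets bits 1 3 -> bits=01010010
Op 3: query cat -> checks bit5=0, bit7=0 (has a 0) -> no
Op 4: query dog -> checks bit2=0, bit4=0 (has a 0) -> no
Op 5: query cat -> checks bit5=0, bit7=0 (has a 0) -> no
Op 6: query ram -> checks bit1=1, bit6=1 (all 1) -> maybe
Op 7: query gnu -> checks bit0=0, bit7=0 (has a 0) -> no
Op 8: query koi -> checks bit1=1, bit3=1 (all 1) -> maybe
Query results in order: no no no maybe no maybe

Answer: no no no maybe no maybe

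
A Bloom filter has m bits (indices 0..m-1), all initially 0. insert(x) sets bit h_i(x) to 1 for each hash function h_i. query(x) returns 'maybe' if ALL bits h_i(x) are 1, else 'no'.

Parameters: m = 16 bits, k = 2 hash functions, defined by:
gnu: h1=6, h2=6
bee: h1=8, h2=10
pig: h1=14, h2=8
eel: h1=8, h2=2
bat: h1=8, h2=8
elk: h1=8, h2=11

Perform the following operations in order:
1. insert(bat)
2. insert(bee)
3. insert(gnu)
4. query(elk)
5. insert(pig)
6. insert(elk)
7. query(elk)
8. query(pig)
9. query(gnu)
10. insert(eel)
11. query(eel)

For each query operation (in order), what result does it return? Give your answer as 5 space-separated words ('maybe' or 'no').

Answer: no maybe maybe maybe maybe

Derivation:
Start: bits=0000000000000000
Op 1: insert bat -> sets bits 8 -> bits=0000000010000000
Op 2: insert bee -> sets bits 8 10 -> bits=0000000010100000
Op 3: insert gnu -> sets bits 6 -> bits=0000001010100000
Op 4: query elk -> checks bit8=1, bit11=0 (has a 0) -> no
Op 5: insert pig -> sets bits 8 14 -> bits=0000001010100010
Op 6: insert elk -> sets bits 8 11 -> bits=0000001010110010
Op 7: query elk -> checks bit8=1, bit11=1 (all 1) -> maybe
Op 8: query pig -> checks bit8=1, bit14=1 (all 1) -> maybe
Op 9: query gnu -> checks bit6=1 (all 1) -> maybe
Op 10: insert eel -> sets bits 2 8 -> bits=0010001010110010
Op 11: query eel -> checks bit2=1, bit8=1 (all 1) -> maybe
Query results in order: no maybe maybe maybe maybe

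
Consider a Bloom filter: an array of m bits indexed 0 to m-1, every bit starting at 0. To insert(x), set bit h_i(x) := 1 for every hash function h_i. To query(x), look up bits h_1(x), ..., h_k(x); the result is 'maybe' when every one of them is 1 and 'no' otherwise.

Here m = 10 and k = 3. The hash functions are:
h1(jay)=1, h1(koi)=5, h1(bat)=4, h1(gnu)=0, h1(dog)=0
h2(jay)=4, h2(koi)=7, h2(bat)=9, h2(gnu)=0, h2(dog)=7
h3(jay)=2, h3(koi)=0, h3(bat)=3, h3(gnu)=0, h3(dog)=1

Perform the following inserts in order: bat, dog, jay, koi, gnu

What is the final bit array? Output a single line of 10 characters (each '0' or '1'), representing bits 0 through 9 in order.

Answer: 1111110101

Derivation:
Start: bits=0000000000
After insert 'bat': sets bits 3 4 9 -> bits=0001100001
After insert 'dog': sets bits 0 1 7 -> bits=1101100101
After insert 'jay': sets bits 1 2 4 -> bits=1111100101
After insert 'koi': sets bits 0 5 7 -> bits=1111110101
After insert 'gnu': sets bits 0 -> bits=1111110101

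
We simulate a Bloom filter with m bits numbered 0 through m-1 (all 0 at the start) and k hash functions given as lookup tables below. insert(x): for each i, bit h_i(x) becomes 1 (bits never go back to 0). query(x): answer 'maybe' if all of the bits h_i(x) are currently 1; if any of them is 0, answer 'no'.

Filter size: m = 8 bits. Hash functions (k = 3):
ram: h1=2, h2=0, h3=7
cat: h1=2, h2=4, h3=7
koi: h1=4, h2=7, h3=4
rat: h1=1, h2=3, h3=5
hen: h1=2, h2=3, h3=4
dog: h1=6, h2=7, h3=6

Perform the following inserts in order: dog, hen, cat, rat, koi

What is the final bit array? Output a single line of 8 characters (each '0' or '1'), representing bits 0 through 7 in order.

Start: bits=00000000
After insert 'dog': sets bits 6 7 -> bits=00000011
After insert 'hen': sets bits 2 3 4 -> bits=00111011
After insert 'cat': sets bits 2 4 7 -> bits=00111011
After insert 'rat': sets bits 1 3 5 -> bits=01111111
After insert 'koi': sets bits 4 7 -> bits=01111111

Answer: 01111111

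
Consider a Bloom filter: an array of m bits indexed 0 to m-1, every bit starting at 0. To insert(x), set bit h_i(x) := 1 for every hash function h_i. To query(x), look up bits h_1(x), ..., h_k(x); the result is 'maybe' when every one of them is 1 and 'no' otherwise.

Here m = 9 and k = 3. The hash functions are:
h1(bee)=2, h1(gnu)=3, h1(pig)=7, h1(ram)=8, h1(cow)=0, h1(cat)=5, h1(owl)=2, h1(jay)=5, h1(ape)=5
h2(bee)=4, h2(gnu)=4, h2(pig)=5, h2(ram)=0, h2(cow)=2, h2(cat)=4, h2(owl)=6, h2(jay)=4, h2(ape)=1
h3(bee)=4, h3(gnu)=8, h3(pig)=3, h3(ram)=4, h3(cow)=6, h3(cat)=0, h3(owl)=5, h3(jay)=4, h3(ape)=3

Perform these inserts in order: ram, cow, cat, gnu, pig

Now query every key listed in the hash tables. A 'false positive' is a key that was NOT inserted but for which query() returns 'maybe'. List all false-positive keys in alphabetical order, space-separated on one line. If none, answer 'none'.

Answer: bee jay owl

Derivation:
Start: bits=000000000
After insert 'ram': sets bits 0 4 8 -> bits=100010001
After insert 'cow': sets bits 0 2 6 -> bits=101010101
After insert 'cat': sets bits 0 4 5 -> bits=101011101
After insert 'gnu': sets bits 3 4 8 -> bits=101111101
After insert 'pig': sets bits 3 5 7 -> bits=101111111
Not inserted: ape bee jay owl — query each against bits=101111111:
query ape: checks bit1=0, bit3=1, bit5=1 (has a 0) -> no => not a false positive
query bee: checks bit2=1, bit4=1 (all 1) -> maybe => FALSE POSITIVE
query jay: checks bit4=1, bit5=1 (all 1) -> maybe => FALSE POSITIVE
query owl: checks bit2=1, bit5=1, bit6=1 (all 1) -> maybe => FALSE POSITIVE
False positives (alphabetical): bee jay owl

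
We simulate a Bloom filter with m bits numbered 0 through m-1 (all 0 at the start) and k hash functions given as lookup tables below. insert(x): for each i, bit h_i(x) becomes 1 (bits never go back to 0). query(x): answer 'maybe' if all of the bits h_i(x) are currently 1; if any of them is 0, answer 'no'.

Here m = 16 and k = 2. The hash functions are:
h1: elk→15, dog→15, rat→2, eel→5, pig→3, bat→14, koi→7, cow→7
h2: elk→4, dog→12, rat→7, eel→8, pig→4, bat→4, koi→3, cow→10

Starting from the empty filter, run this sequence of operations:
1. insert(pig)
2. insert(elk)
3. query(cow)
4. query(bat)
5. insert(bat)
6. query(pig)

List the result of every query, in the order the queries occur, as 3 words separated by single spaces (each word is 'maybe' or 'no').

Start: bits=0000000000000000
Op 1: insert pig -> sets bits 3 4 -> bits=0001100000000000
Op 2: insert elk -> sets bits 4 15 -> bits=0001100000000001
Op 3: query cow -> checks bit7=0, bit10=0 (has a 0) -> no
Op 4: query bat -> checks bit4=1, bit14=0 (has a 0) -> no
Op 5: insert bat -> sets bits 4 14 -> bits=0001100000000011
Op 6: query pig -> checks bit3=1, bit4=1 (all 1) -> maybe
Query results in order: no no maybe

Answer: no no maybe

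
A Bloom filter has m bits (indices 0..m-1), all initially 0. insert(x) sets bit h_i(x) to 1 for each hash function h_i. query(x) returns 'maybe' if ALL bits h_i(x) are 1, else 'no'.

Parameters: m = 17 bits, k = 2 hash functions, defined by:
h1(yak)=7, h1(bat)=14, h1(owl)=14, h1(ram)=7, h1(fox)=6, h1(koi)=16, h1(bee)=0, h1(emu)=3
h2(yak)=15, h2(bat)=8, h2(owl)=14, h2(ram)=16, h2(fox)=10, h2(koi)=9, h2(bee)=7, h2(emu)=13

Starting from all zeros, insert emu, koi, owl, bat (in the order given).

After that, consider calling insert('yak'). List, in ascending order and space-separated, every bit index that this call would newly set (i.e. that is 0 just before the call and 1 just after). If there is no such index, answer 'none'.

Answer: 7 15

Derivation:
Start: bits=00000000000000000
After insert 'emu': sets bits 3 13 -> bits=00010000000001000
After insert 'koi': sets bits 9 16 -> bits=00010000010001001
After insert 'owl': sets bits 14 -> bits=00010000010001101
After insert 'bat': sets bits 8 14 -> bits=00010000110001101
insert 'yak' would touch bits 7 15; currently bit7=0, bit15=0
Bits that are 0 among those (would change 0->1): 7 15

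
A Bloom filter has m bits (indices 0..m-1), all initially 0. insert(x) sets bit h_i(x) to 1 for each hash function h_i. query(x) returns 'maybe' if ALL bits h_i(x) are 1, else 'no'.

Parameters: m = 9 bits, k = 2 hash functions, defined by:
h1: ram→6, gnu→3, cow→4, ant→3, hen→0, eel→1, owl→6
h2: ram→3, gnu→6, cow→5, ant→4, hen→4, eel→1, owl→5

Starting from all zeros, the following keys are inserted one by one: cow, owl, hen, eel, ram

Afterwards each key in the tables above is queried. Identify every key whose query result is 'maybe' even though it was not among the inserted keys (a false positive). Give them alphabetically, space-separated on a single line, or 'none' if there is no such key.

Answer: ant gnu

Derivation:
Start: bits=000000000
After insert 'cow': sets bits 4 5 -> bits=000011000
After insert 'owl': sets bits 5 6 -> bits=000011100
After insert 'hen': sets bits 0 4 -> bits=100011100
After insert 'eel': sets bits 1 -> bits=110011100
After insert 'ram': sets bits 3 6 -> bits=110111100
Not inserted: ant gnu — query each against bits=110111100:
query ant: checks bit3=1, bit4=1 (all 1) -> maybe => FALSE POSITIVE
query gnu: checks bit3=1, bit6=1 (all 1) -> maybe => FALSE POSITIVE
False positives (alphabetical): ant gnu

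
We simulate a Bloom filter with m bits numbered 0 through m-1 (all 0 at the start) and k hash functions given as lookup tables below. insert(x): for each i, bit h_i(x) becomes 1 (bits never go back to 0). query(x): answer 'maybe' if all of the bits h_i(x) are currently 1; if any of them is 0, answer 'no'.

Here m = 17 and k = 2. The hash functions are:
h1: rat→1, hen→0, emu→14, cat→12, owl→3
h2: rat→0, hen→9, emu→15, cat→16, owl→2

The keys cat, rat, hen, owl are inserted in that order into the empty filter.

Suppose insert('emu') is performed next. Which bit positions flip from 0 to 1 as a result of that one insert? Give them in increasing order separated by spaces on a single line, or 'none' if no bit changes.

Answer: 14 15

Derivation:
Start: bits=00000000000000000
After insert 'cat': sets bits 12 16 -> bits=00000000000010001
After insert 'rat': sets bits 0 1 -> bits=11000000000010001
After insert 'hen': sets bits 0 9 -> bits=11000000010010001
After insert 'owl': sets bits 2 3 -> bits=11110000010010001
insert 'emu' would touch bits 14 15; currently bit14=0, bit15=0
Bits that are 0 among those (would change 0->1): 14 15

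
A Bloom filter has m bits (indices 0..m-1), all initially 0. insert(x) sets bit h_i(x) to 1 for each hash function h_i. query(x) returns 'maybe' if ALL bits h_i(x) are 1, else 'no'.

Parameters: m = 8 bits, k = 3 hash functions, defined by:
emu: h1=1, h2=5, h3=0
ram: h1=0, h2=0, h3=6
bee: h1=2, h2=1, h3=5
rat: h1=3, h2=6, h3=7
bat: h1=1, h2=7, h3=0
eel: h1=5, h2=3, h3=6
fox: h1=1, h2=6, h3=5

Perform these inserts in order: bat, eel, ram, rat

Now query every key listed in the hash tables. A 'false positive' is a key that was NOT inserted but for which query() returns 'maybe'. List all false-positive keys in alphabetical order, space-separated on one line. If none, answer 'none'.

Start: bits=00000000
After insert 'bat': sets bits 0 1 7 -> bits=11000001
After insert 'eel': sets bits 3 5 6 -> bits=11010111
After insert 'ram': sets bits 0 6 -> bits=11010111
After insert 'rat': sets bits 3 6 7 -> bits=11010111
Not inserted: bee emu fox — query each against bits=11010111:
query bee: checks bit1=1, bit2=0, bit5=1 (has a 0) -> no => not a false positive
query emu: checks bit0=1, bit1=1, bit5=1 (all 1) -> maybe => FALSE POSITIVE
query fox: checks bit1=1, bit5=1, bit6=1 (all 1) -> maybe => FALSE POSITIVE
False positives (alphabetical): emu fox

Answer: emu fox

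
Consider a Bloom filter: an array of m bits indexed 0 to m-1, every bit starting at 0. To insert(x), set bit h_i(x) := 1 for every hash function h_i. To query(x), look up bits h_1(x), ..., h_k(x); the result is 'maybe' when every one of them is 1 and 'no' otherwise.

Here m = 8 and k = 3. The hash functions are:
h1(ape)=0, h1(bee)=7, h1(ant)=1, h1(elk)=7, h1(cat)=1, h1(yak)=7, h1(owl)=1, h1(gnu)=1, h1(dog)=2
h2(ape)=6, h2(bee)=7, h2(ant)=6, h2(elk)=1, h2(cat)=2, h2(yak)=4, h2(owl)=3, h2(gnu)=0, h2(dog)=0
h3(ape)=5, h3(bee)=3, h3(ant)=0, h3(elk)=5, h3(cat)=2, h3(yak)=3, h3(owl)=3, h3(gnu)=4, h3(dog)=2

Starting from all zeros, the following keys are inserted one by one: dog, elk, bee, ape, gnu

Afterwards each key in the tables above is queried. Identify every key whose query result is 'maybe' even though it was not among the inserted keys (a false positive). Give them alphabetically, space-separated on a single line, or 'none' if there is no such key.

Start: bits=00000000
After insert 'dog': sets bits 0 2 -> bits=10100000
After insert 'elk': sets bits 1 5 7 -> bits=11100101
After insert 'bee': sets bits 3 7 -> bits=11110101
After insert 'ape': sets bits 0 5 6 -> bits=11110111
After insert 'gnu': sets bits 0 1 4 -> bits=11111111
Not inserted: ant cat owl yak — query each against bits=11111111:
query ant: checks bit0=1, bit1=1, bit6=1 (all 1) -> maybe => FALSE POSITIVE
query cat: checks bit1=1, bit2=1 (all 1) -> maybe => FALSE POSITIVE
query owl: checks bit1=1, bit3=1 (all 1) -> maybe => FALSE POSITIVE
query yak: checks bit3=1, bit4=1, bit7=1 (all 1) -> maybe => FALSE POSITIVE
False positives (alphabetical): ant cat owl yak

Answer: ant cat owl yak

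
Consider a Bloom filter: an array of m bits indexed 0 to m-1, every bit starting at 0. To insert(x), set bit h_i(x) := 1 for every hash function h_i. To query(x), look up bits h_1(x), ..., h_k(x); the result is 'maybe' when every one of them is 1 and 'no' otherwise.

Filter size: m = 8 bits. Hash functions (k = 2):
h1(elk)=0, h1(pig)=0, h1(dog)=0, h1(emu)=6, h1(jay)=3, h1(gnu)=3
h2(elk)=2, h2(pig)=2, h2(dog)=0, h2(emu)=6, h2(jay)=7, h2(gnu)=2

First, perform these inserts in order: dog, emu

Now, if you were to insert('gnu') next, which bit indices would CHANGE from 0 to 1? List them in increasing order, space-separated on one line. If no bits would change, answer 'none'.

Answer: 2 3

Derivation:
Start: bits=00000000
After insert 'dog': sets bits 0 -> bits=10000000
After insert 'emu': sets bits 6 -> bits=10000010
insert 'gnu' would touch bits 2 3; currently bit2=0, bit3=0
Bits that are 0 among those (would change 0->1): 2 3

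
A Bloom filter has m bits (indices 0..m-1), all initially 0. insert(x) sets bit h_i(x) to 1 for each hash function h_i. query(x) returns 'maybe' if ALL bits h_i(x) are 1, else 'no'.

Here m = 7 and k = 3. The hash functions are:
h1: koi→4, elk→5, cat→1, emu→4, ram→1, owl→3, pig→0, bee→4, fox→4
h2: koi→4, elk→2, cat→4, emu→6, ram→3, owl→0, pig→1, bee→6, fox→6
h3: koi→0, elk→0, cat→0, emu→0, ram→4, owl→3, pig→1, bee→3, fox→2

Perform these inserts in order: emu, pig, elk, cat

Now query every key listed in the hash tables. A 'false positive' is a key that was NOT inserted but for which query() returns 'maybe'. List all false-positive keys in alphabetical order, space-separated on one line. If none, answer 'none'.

Start: bits=0000000
After insert 'emu': sets bits 0 4 6 -> bits=1000101
After insert 'pig': sets bits 0 1 -> bits=1100101
After insert 'elk': sets bits 0 2 5 -> bits=1110111
After insert 'cat': sets bits 0 1 4 -> bits=1110111
Not inserted: bee fox koi owl ram — query each against bits=1110111:
query bee: checks bit3=0, bit4=1, bit6=1 (has a 0) -> no => not a false positive
query fox: checks bit2=1, bit4=1, bit6=1 (all 1) -> maybe => FALSE POSITIVE
query koi: checks bit0=1, bit4=1 (all 1) -> maybe => FALSE POSITIVE
query owl: checks bit0=1, bit3=0 (has a 0) -> no => not a false positive
query ram: checks bit1=1, bit3=0, bit4=1 (has a 0) -> no => not a false positive
False positives (alphabetical): fox koi

Answer: fox koi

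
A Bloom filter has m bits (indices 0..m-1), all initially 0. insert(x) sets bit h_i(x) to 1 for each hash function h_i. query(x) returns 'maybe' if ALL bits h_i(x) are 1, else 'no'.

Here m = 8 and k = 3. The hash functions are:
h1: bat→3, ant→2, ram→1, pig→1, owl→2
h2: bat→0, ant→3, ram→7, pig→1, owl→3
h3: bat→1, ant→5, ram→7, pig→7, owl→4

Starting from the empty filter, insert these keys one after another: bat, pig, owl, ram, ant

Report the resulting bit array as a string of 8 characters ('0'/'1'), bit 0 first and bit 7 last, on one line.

Answer: 11111101

Derivation:
Start: bits=00000000
After insert 'bat': sets bits 0 1 3 -> bits=11010000
After insert 'pig': sets bits 1 7 -> bits=11010001
After insert 'owl': sets bits 2 3 4 -> bits=11111001
After insert 'ram': sets bits 1 7 -> bits=11111001
After insert 'ant': sets bits 2 3 5 -> bits=11111101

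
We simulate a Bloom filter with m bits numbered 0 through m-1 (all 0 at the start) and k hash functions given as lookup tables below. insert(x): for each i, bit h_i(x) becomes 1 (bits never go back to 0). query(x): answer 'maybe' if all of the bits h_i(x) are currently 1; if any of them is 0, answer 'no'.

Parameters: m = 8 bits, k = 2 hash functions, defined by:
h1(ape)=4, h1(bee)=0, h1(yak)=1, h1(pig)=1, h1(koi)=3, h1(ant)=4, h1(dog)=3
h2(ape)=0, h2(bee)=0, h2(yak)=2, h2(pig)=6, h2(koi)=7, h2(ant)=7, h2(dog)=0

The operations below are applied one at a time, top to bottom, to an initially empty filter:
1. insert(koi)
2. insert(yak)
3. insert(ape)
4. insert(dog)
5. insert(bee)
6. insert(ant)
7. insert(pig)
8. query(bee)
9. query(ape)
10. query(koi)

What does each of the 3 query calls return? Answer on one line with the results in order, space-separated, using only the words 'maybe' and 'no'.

Start: bits=00000000
Op 1: insert koi -> sets bits 3 7 -> bits=00010001
Op 2: insert yak -> sets bits 1 2 -> bits=01110001
Op 3: insert ape -> sets bits 0 4 -> bits=11111001
Op 4: insert dog -> sets bits 0 3 -> bits=11111001
Op 5: insert bee -> sets bits 0 -> bits=11111001
Op 6: insert ant -> sets bits 4 7 -> bits=11111001
Op 7: insert pig -> sets bits 1 6 -> bits=11111011
Op 8: query bee -> checks bit0=1 (all 1) -> maybe
Op 9: query ape -> checks bit0=1, bit4=1 (all 1) -> maybe
Op 10: query koi -> checks bit3=1, bit7=1 (all 1) -> maybe
Query results in order: maybe maybe maybe

Answer: maybe maybe maybe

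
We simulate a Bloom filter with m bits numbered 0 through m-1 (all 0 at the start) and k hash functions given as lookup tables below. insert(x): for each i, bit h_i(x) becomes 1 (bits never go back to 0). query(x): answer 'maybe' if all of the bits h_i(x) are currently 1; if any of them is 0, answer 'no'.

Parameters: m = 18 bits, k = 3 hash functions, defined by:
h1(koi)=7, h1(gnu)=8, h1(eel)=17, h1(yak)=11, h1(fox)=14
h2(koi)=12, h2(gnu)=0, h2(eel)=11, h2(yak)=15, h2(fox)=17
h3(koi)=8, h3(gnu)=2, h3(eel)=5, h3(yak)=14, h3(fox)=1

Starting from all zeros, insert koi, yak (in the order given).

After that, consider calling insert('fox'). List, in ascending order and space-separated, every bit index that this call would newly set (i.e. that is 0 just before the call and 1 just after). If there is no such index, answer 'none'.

Start: bits=000000000000000000
After insert 'koi': sets bits 7 8 12 -> bits=000000011000100000
After insert 'yak': sets bits 11 14 15 -> bits=000000011001101100
insert 'fox' would touch bits 1 14 17; currently bit1=0, bit14=1, bit17=0
Bits that are 0 among those (would change 0->1): 1 17

Answer: 1 17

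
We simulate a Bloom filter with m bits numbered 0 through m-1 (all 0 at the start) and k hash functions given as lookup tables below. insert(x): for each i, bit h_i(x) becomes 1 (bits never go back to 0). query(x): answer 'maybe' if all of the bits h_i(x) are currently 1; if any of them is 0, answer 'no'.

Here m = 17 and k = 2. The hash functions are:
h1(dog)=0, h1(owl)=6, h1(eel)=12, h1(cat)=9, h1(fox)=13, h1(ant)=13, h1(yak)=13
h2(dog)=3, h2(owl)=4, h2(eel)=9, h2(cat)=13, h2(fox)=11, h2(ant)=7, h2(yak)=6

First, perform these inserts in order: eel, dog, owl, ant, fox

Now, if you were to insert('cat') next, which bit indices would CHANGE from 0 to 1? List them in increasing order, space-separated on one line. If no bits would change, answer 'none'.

Start: bits=00000000000000000
After insert 'eel': sets bits 9 12 -> bits=00000000010010000
After insert 'dog': sets bits 0 3 -> bits=10010000010010000
After insert 'owl': sets bits 4 6 -> bits=10011010010010000
After insert 'ant': sets bits 7 13 -> bits=10011011010011000
After insert 'fox': sets bits 11 13 -> bits=10011011010111000
insert 'cat' would touch bits 9 13; currently bit9=1, bit13=1
Bits that are 0 among those (would change 0->1): none

Answer: none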